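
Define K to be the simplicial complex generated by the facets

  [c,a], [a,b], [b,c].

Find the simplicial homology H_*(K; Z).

We work with the vertex ordering a < b < c. The simplices of K, each written with vertices in increasing order, are:

  0-simplices (3): a, b, c
  1-simplices (3): ab, ac, bc

so the chain groups are C_0 ≅ Z^3, C_1 ≅ Z^3.

The boundary map ∂_1: C_1 → C_0 is given by ∂[p,q] = [q] − [p]. For instance
  ∂ac = c − a.
The resulting 3×3 matrix has rank 2, and its Smith normal form has invariant factors (1,1).

Reading off H_k = ker ∂_k / im ∂_{k+1}:

  H_0: rank C_0 − rank ∂_1 = 3 − 2 = 1, and the invariant factors of ∂_1 are all 1, so H_0 ≅ Z.
  H_1: rank ker ∂_1 − rank ∂_2 = (3 − 2) − 0 = 1, and there is no ∂_2, so H_1 ≅ Z.

H_0 = Z,  H_1 = Z.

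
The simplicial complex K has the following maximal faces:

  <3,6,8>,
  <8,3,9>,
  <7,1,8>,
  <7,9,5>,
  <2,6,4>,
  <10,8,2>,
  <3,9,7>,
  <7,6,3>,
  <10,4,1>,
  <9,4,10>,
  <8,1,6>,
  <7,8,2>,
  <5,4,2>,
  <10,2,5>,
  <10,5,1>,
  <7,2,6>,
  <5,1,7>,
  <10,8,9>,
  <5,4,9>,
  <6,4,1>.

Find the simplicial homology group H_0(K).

We work with the vertex ordering 1 < 2 < 3 < 4 < 5 < 6 < 7 < 8 < 9 < 10. The simplices of K, each written with vertices in increasing order, are:

  0-simplices (10): [1], [2], [3], [4], [5], [6], [7], [8], [9], [10]
  1-simplices (30): (30 of them)
  2-simplices (20): (20 of them)

Hence C_0 ≅ Z^10, C_1 ≅ Z^30, C_2 ≅ Z^20.

Boundary ∂_1: C_1 → C_0 maps an edge to its endpoints' difference, ∂[p,q] = q − p. For instance
  ∂[5,10] = [10] − [5].
This gives a 10×30 integer matrix of rank 9; reducing to Smith normal form yields diagonal entries (1,1,1,1,1,1,1,1,1).

∂_2: C_2 → C_1 maps a triangle to the signed sum of its edges. For instance
  ∂[3,7,9] = [7,9] − [3,9] + [3,7],
  ∂[3,6,7] = [6,7] − [3,7] + [3,6].
The resulting 30×20 matrix has rank 20, and its Smith normal form has invariant factors (1,1,1,1,1,1,1,1,1,1,1,1,1,1,1,1,1,1,1,2).

Computing H_k = (kernel of ∂_k) / (image of ∂_{k+1}):

  H_0: rank C_0 − rank ∂_1 = 10 − 9 = 1, and the invariant factors of ∂_1 are all 1, so H_0 = Z.

H_0 = Z.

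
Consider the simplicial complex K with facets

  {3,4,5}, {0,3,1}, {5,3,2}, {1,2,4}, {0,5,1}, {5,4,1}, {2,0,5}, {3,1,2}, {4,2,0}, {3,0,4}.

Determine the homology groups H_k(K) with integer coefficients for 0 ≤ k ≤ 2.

Order the vertices as 0 < 1 < 2 < 3 < 4 < 5. Listing each simplex with vertices in this order, K has dimension 2 with simplices:

  0-simplices (6): [0], [1], [2], [3], [4], [5]
  1-simplices (15): [0,1], [0,2], [0,3], [0,4], [0,5], [1,2], [1,3], [1,4], [1,5], [2,3], [2,4], [2,5], [3,4], [3,5], [4,5]
  2-simplices (10): [0,1,3], [0,1,5], [0,2,4], [0,2,5], [0,3,4], [1,2,3], [1,2,4], [1,4,5], [2,3,5], [3,4,5]

Hence C_0 ≅ Z^6, C_1 ≅ Z^15, C_2 ≅ Z^10.

∂_1: C_1 → C_0 maps an edge to its endpoints' difference, ∂[p,q] = q − p. For instance
  ∂[0,2] = [2] − [0].
As a 6×15 matrix over Z this has rank 5, with invariant factors (1,1,1,1,1).

The boundary map ∂_2: C_2 → C_1 sends each 2-simplex [p,q,r] to [q,r] − [p,r] + [p,q]. For instance
  ∂[1,2,4] = [2,4] − [1,4] + [1,2],
  ∂[0,1,5] = [1,5] − [0,5] + [0,1].
This gives a 15×10 integer matrix of rank 10; reducing to Smith normal form yields diagonal entries (1,1,1,1,1,1,1,1,1,2).

Now H_k = ker ∂_k / im ∂_{k+1}, so:

  H_0: rank C_0 − rank ∂_1 = 6 − 5 = 1, and the invariant factors of ∂_1 are all 1, so H_0 ≅ Z.
  H_1: rank ker ∂_1 − rank ∂_2 = (15 − 5) − 10 = 0, and ∂_2 has invariant factor 2 > 1, so H_1 ≅ Z/2.
  H_2: rank ker ∂_2 − rank ∂_3 = (10 − 10) − 0 = 0, and there is no ∂_3, so H_2 ≅ 0.

H_0 = Z,  H_1 = Z/2,  H_2 = 0.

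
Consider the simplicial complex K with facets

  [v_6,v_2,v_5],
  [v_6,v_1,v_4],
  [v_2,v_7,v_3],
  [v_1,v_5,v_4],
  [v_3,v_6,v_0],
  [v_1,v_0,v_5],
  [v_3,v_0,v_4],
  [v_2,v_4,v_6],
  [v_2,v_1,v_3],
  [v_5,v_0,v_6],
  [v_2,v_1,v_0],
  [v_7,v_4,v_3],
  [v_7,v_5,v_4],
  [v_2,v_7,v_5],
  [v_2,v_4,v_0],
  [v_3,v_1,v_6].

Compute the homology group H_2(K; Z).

Take the total order v_0 < v_1 < v_2 < v_3 < v_4 < v_5 < v_6 < v_7 on the vertex set. Then K (dimension 2) consists of the simplices:

  0-simplices (8): [v_0], [v_1], [v_2], [v_3], [v_4], [v_5], [v_6], [v_7]
  1-simplices (24): (24 of them)
  2-simplices (16): (16 of them)

so the chain groups are C_0 ≅ Z^8, C_1 ≅ Z^24, C_2 ≅ Z^16.

∂_1: C_1 → C_0 sends each edge [p,q] (with p < q) to q − p. For instance
  ∂[v_0,v_1] = [v_1] − [v_0].
This gives a 8×24 integer matrix of rank 7; reducing to Smith normal form yields diagonal entries (1,1,1,1,1,1,1).

Boundary ∂_2: C_2 → C_1 acts by ∂[p,q,r] = [q,r] − [p,r] + [p,q]. For instance
  ∂[v_1,v_4,v_6] = [v_4,v_6] − [v_1,v_6] + [v_1,v_4],
  ∂[v_1,v_4,v_5] = [v_4,v_5] − [v_1,v_5] + [v_1,v_4].
The resulting 24×16 matrix has rank 15, and its Smith normal form has invariant factors (1,1,1,1,1,1,1,1,1,1,1,1,1,1,1).

Reading off H_k = ker ∂_k / im ∂_{k+1}:

  H_2: rank ker ∂_2 − rank ∂_3 = (16 − 15) − 0 = 1, and there is no ∂_3, so H_2 = Z.

(K is a triangulation of the torus T^2.)

H_2 ≅ Z.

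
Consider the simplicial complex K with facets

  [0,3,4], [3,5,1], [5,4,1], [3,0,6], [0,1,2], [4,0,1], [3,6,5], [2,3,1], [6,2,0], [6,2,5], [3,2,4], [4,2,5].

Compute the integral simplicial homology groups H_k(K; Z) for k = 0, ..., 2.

We work with the vertex ordering 0 < 1 < 2 < 3 < 4 < 5 < 6. The simplices of K, each written with vertices in increasing order, are:

  0-simplices (7): [0], [1], [2], [3], [4], [5], [6]
  1-simplices (18): [0,1], [0,2], [0,3], [0,4], [0,6], [1,2], [1,3], [1,4], [1,5], [2,3], [2,4], [2,5], [2,6], [3,4], [3,5], [3,6], [4,5], [5,6]
  2-simplices (12): [0,1,2], [0,1,4], [0,2,6], [0,3,4], [0,3,6], [1,2,3], [1,3,5], [1,4,5], [2,3,4], [2,4,5], [2,5,6], [3,5,6]

giving chain groups C_0 ≅ Z^7, C_1 ≅ Z^18, C_2 ≅ Z^12.

∂_1: C_1 → C_0 sends each edge [p,q] (with p < q) to q − p.
As a 7×18 matrix over Z this has rank 6, with invariant factors (1,1,1,1,1,1).

∂_2: C_2 → C_1 sends each 2-simplex [p,q,r] to [q,r] − [p,r] + [p,q]. For instance
  ∂[1,2,3] = [2,3] − [1,3] + [1,2],
  ∂[0,1,4] = [1,4] − [0,4] + [0,1].
As a 18×12 matrix over Z this has rank 12, with invariant factors (1,1,1,1,1,1,1,1,1,1,1,2).

Now H_k = ker ∂_k / im ∂_{k+1}, so:

  H_0: rank C_0 − rank ∂_1 = 7 − 6 = 1, and the invariant factors of ∂_1 are all 1, so H_0 ≅ Z.
  H_1: rank ker ∂_1 − rank ∂_2 = (18 − 6) − 12 = 0, and ∂_2 has invariant factor 2 > 1, so H_1 ≅ Z_2.
  H_2: rank ker ∂_2 − rank ∂_3 = (12 − 12) − 0 = 0, and there is no ∂_3, so H_2 ≅ 0.

H_0 = Z,  H_1 = Z_2,  H_2 = 0.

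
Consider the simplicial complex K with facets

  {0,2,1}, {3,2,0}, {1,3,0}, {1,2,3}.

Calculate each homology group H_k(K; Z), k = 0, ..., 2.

H_0 ≅ Z,  H_1 = 0,  H_2 ≅ Z.

Take the total order 0 < 1 < 2 < 3 on the vertex set. Then K (dimension 2) consists of the simplices:

  0-simplices (4): [0], [1], [2], [3]
  1-simplices (6): [0,1], [0,2], [0,3], [1,2], [1,3], [2,3]
  2-simplices (4): [0,1,2], [0,1,3], [0,2,3], [1,2,3]

giving chain groups C_0 ≅ Z^4, C_1 ≅ Z^6, C_2 ≅ Z^4.

Boundary ∂_1: C_1 → C_0 sends each edge [p,q] (with p < q) to q − p. For instance
  ∂[2,3] = [3] − [2].
The resulting 4×6 matrix has rank 3, and its Smith normal form has invariant factors (1,1,1).

Boundary ∂_2: C_2 → C_1 acts by ∂[p,q,r] = [q,r] − [p,r] + [p,q]. For instance
  ∂[0,1,3] = [1,3] − [0,3] + [0,1],
  ∂[0,2,3] = [2,3] − [0,3] + [0,2].
The resulting 6×4 matrix has rank 3, and its Smith normal form has invariant factors (1,1,1).

Computing H_k = (kernel of ∂_k) / (image of ∂_{k+1}):

  H_0: rank C_0 − rank ∂_1 = 4 − 3 = 1, and the invariant factors of ∂_1 are all 1, so H_0 = Z.
  H_1: rank ker ∂_1 − rank ∂_2 = (6 − 3) − 3 = 0, and the invariant factors of ∂_2 are all 1, so H_1 = 0.
  H_2: rank ker ∂_2 − rank ∂_3 = (4 − 3) − 0 = 1, and there is no ∂_3, so H_2 = Z.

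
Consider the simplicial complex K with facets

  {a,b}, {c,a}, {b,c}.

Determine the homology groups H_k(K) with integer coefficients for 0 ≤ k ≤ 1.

H_0 = Z,  H_1 = Z.

We work with the vertex ordering a < b < c. The simplices of K, each written with vertices in increasing order, are:

  0-simplices (3): a, b, c
  1-simplices (3): ab, ac, bc

giving chain groups C_0 ≅ Z^3, C_1 ≅ Z^3.

The boundary map ∂_1: C_1 → C_0 sends each edge [p,q] (with p < q) to q − p.
The resulting 3×3 matrix has rank 2, and its Smith normal form has invariant factors (1,1).

From H_k ≅ ker(∂_k) / im(∂_{k+1}) we obtain:

  H_0: rank C_0 − rank ∂_1 = 3 − 2 = 1, and the invariant factors of ∂_1 are all 1, so H_0 ≅ Z.
  H_1: rank ker ∂_1 − rank ∂_2 = (3 − 2) − 0 = 1, and there is no ∂_2, so H_1 ≅ Z.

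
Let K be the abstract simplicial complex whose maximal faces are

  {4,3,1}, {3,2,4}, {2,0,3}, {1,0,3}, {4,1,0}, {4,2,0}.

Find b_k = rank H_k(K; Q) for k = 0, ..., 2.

K has 5 vertices, 9 edges, 6 triangles.
rank ∂_0 = 0, rank ∂_1 = 4 ⇒ b_0 = 5 − 0 − 4 = 1; all invariant factors of ∂_1 are 1 so no torsion. So H_0 = Z.
rank ∂_1 = 4, rank ∂_2 = 5 ⇒ b_1 = 9 − 4 − 5 = 0; all invariant factors of ∂_2 are 1 so no torsion. So H_1 = 0.
rank ∂_2 = 5, rank ∂_3 = 0 ⇒ b_2 = 6 − 5 − 0 = 1. So H_2 = Z.

b_0 = 1, b_1 = 0, b_2 = 1.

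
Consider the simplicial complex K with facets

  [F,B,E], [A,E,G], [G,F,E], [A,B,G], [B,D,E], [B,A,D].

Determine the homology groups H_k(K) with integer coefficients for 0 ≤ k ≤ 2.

H_0 = Z,  H_1 = Z,  H_2 = 0.

We work with the vertex ordering A < B < D < E < F < G. The simplices of K, each written with vertices in increasing order, are:

  0-simplices (6): A, B, D, E, F, G
  1-simplices (12): AB, AD, AE, AG, BD, BE, BF, BG, DE, EF, EG, FG
  2-simplices (6): ABD, ABG, AEG, BDE, BEF, EFG

Hence C_0 ≅ Z^6, C_1 ≅ Z^12, C_2 ≅ Z^6.

∂_1: C_1 → C_0 is given by ∂[p,q] = [q] − [p].
As a 6×12 matrix over Z this has rank 5, with invariant factors (1,1,1,1,1).

∂_2: C_2 → C_1 maps a triangle to the signed sum of its edges. For instance
  ∂ABD = BD − AD + AB,
  ∂ABG = BG − AG + AB.
The resulting 12×6 matrix has rank 6, and its Smith normal form has invariant factors (1,1,1,1,1,1).

Reading off H_k = ker ∂_k / im ∂_{k+1}:

  H_0: rank C_0 − rank ∂_1 = 6 − 5 = 1, and the invariant factors of ∂_1 are all 1, so H_0 ≅ Z.
  H_1: rank ker ∂_1 − rank ∂_2 = (12 − 5) − 6 = 1, and the invariant factors of ∂_2 are all 1, so H_1 ≅ Z.
  H_2: rank ker ∂_2 − rank ∂_3 = (6 − 6) − 0 = 0, and there is no ∂_3, so H_2 ≅ 0.

(K is a triangulation of the cylinder S^1 x I.)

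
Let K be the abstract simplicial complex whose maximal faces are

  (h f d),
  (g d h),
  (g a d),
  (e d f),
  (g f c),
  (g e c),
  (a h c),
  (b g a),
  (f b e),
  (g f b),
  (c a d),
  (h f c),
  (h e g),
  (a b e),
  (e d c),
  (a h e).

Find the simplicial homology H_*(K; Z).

Order the vertices as a < b < c < d < e < f < g < h. Listing each simplex with vertices in this order, K has dimension 2 with simplices:

  0-simplices (8): a, b, c, d, e, f, g, h
  1-simplices (24): ab, ac, ad, ae, ag, ah, be, bf, bg, cd, ce, cf, cg, ch, de, df, dg, dh, ef, eg, eh, fg, fh, gh
  2-simplices (16): abe, abg, acd, ach, adg, aeh, bef, bfg, cde, ceg, cfg, cfh, def, dfh, dgh, egh

so the chain groups are C_0 ≅ Z^8, C_1 ≅ Z^24, C_2 ≅ Z^16.

Boundary ∂_1: C_1 → C_0 maps an edge to its endpoints' difference, ∂[p,q] = q − p. For instance
  ∂be = e − b.
The resulting 8×24 matrix has rank 7, and its Smith normal form has invariant factors (1,1,1,1,1,1,1).

The boundary map ∂_2: C_2 → C_1 maps a triangle to the signed sum of its edges. For instance
  ∂ach = ch − ah + ac,
  ∂bfg = fg − bg + bf.
The resulting 24×16 matrix has rank 15, and its Smith normal form has invariant factors (1,1,1,1,1,1,1,1,1,1,1,1,1,1,1).

Reading off H_k = ker ∂_k / im ∂_{k+1}:

  H_0: rank C_0 − rank ∂_1 = 8 − 7 = 1, and the invariant factors of ∂_1 are all 1, so H_0 ≅ Z.
  H_1: rank ker ∂_1 − rank ∂_2 = (24 − 7) − 15 = 2, and the invariant factors of ∂_2 are all 1, so H_1 ≅ Z^2.
  H_2: rank ker ∂_2 − rank ∂_3 = (16 − 15) − 0 = 1, and there is no ∂_3, so H_2 ≅ Z.

As a check, the Euler characteristic is 8 − 24 + 16 = 0, which agrees with 1 − 2 + 1 = 0.
(K is a triangulation of the torus T^2.)

H_0 ≅ Z,  H_1 ≅ Z^2,  H_2 ≅ Z.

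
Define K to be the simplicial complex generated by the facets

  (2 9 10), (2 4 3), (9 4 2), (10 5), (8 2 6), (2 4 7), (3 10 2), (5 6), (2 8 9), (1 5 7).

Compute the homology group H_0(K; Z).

Order the vertices as 1 < 2 < 3 < 4 < 5 < 6 < 7 < 8 < 9 < 10. Listing each simplex with vertices in this order, K has dimension 2 with simplices:

  0-simplices (10): [1], [2], [3], [4], [5], [6], [7], [8], [9], [10]
  1-simplices (19): [1,5], [1,7], [2,3], [2,4], [2,6], [2,7], [2,8], [2,9], [2,10], [3,4], [3,10], [4,7], [4,9], [5,6], [5,7], [5,10], [6,8], [8,9], [9,10]
  2-simplices (8): [1,5,7], [2,3,4], [2,3,10], [2,4,7], [2,4,9], [2,6,8], [2,8,9], [2,9,10]

so the chain groups are C_0 ≅ Z^10, C_1 ≅ Z^19, C_2 ≅ Z^8.

The boundary map ∂_1: C_1 → C_0 maps an edge to its endpoints' difference, ∂[p,q] = q − p. For instance
  ∂[4,7] = [7] − [4].
This gives a 10×19 integer matrix of rank 9; reducing to Smith normal form yields diagonal entries (1,1,1,1,1,1,1,1,1).

Boundary ∂_2: C_2 → C_1 sends each 2-simplex [p,q,r] to [q,r] − [p,r] + [p,q]. For instance
  ∂[2,6,8] = [6,8] − [2,8] + [2,6],
  ∂[2,3,4] = [3,4] − [2,4] + [2,3].
The resulting 19×8 matrix has rank 8, and its Smith normal form has invariant factors (1,1,1,1,1,1,1,1).

Computing H_k = (kernel of ∂_k) / (image of ∂_{k+1}):

  H_0: rank C_0 − rank ∂_1 = 10 − 9 = 1, and the invariant factors of ∂_1 are all 1, so H_0 ≅ Z.

H_0 = Z.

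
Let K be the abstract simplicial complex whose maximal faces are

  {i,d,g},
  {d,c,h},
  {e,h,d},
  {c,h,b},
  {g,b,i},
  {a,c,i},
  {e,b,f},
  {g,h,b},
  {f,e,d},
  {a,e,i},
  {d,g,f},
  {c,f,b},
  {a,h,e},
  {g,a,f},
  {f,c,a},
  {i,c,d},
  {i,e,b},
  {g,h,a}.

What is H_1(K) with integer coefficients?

We work with the vertex ordering a < b < c < d < e < f < g < h < i. The simplices of K, each written with vertices in increasing order, are:

  0-simplices (9): a, b, c, d, e, f, g, h, i
  1-simplices (27): ac, ae, af, ag, ah, ai, bc, be, bf, bg, bh, bi, cd, cf, ch, ci, de, df, dg, dh, di, ef, eh, ei, fg, gh, gi
  2-simplices (18): acf, aci, aeh, aei, afg, agh, bcf, bch, bef, bei, bgh, bgi, cdh, cdi, def, deh, dfg, dgi

so the chain groups are C_0 ≅ Z^9, C_1 ≅ Z^27, C_2 ≅ Z^18.

∂_1: C_1 → C_0 is given by ∂[p,q] = [q] − [p].
This gives a 9×27 integer matrix of rank 8; reducing to Smith normal form yields diagonal entries (1,1,1,1,1,1,1,1).

∂_2: C_2 → C_1 acts by ∂[p,q,r] = [q,r] − [p,r] + [p,q]. For instance
  ∂acf = cf − af + ac,
  ∂bgh = gh − bh + bg.
The resulting 27×18 matrix has rank 17, and its Smith normal form has invariant factors (1,1,1,1,1,1,1,1,1,1,1,1,1,1,1,1,1).

Computing H_k = (kernel of ∂_k) / (image of ∂_{k+1}):

  H_1: rank ker ∂_1 − rank ∂_2 = (27 − 8) − 17 = 2, and the invariant factors of ∂_2 are all 1, so H_1 = Z^2.

(K is a triangulation of the torus T^2.)

H_1 ≅ Z^2.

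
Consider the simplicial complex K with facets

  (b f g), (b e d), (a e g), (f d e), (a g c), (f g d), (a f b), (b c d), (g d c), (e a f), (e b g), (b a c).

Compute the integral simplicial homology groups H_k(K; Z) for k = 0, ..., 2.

Take the total order a < b < c < d < e < f < g on the vertex set. Then K (dimension 2) consists of the simplices:

  0-simplices (7): a, b, c, d, e, f, g
  1-simplices (18): ab, ac, ae, af, ag, bc, bd, be, bf, bg, cd, cg, de, df, dg, ef, eg, fg
  2-simplices (12): abc, abf, acg, aef, aeg, bcd, bde, beg, bfg, cdg, def, dfg

so the chain groups are C_0 ≅ Z^7, C_1 ≅ Z^18, C_2 ≅ Z^12.

Boundary ∂_1: C_1 → C_0 maps an edge to its endpoints' difference, ∂[p,q] = q − p. For instance
  ∂fg = g − f.
The resulting 7×18 matrix has rank 6, and its Smith normal form has invariant factors (1,1,1,1,1,1).

Boundary ∂_2: C_2 → C_1 maps a triangle to the signed sum of its edges. For instance
  ∂bde = de − be + bd,
  ∂cdg = dg − cg + cd.
This gives a 18×12 integer matrix of rank 12; reducing to Smith normal form yields diagonal entries (1,1,1,1,1,1,1,1,1,1,1,2).

Reading off H_k = ker ∂_k / im ∂_{k+1}:

  H_0: rank C_0 − rank ∂_1 = 7 − 6 = 1, and the invariant factors of ∂_1 are all 1, so H_0 ≅ Z.
  H_1: rank ker ∂_1 − rank ∂_2 = (18 − 6) − 12 = 0, and ∂_2 has invariant factor 2 > 1, so H_1 ≅ Z/2.
  H_2: rank ker ∂_2 − rank ∂_3 = (12 − 12) − 0 = 0, and there is no ∂_3, so H_2 ≅ 0.

As a check, the Euler characteristic is 7 − 18 + 12 = 1, which agrees with 1 − 0 + 0 = 1.
(K is a triangulation of the real projective plane RP^2.)

H_0 = Z,  H_1 = Z/2,  H_2 = 0.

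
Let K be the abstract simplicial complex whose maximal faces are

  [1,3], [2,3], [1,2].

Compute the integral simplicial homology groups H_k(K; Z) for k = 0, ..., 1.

H_0 = Z,  H_1 = Z.

Fix the vertex order 1 < 2 < 3 and write every simplex with vertices in increasing order. Then dim K = 1 and the simplices of K are:

  0-simplices (3): [1], [2], [3]
  1-simplices (3): [1,2], [1,3], [2,3]

so the chain groups are C_0 ≅ Z^3, C_1 ≅ Z^3.

∂_1: C_1 → C_0 is given by ∂[p,q] = [q] − [p]. For instance
  ∂[1,2] = [2] − [1].
The resulting 3×3 matrix has rank 2, and its Smith normal form has invariant factors (1,1).

Now H_k = ker ∂_k / im ∂_{k+1}, so:

  H_0: rank C_0 − rank ∂_1 = 3 − 2 = 1, and the invariant factors of ∂_1 are all 1, so H_0 ≅ Z.
  H_1: rank ker ∂_1 − rank ∂_2 = (3 − 2) − 0 = 1, and there is no ∂_2, so H_1 ≅ Z.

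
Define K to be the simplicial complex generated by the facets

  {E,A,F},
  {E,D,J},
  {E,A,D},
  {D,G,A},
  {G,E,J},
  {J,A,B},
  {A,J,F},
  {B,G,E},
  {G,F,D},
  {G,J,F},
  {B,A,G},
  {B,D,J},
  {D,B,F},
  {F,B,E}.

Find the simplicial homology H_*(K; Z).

H_0 ≅ Z,  H_1 ≅ Z^2,  H_2 ≅ Z.

We work with the vertex ordering A < B < D < E < F < G < J. The simplices of K, each written with vertices in increasing order, are:

  0-simplices (7): A, B, D, E, F, G, J
  1-simplices (21): AB, AD, AE, AF, AG, AJ, BD, BE, BF, BG, BJ, DE, DF, DG, DJ, EF, EG, EJ, FG, FJ, GJ
  2-simplices (14): ABG, ABJ, ADE, ADG, AEF, AFJ, BDF, BDJ, BEF, BEG, DEJ, DFG, EGJ, FGJ

so the chain groups are C_0 ≅ Z^7, C_1 ≅ Z^21, C_2 ≅ Z^14.

Boundary ∂_1: C_1 → C_0 is given by ∂[p,q] = [q] − [p].
This gives a 7×21 integer matrix of rank 6; reducing to Smith normal form yields diagonal entries (1,1,1,1,1,1).

Boundary ∂_2: C_2 → C_1 acts by ∂[p,q,r] = [q,r] − [p,r] + [p,q]. For instance
  ∂ABG = BG − AG + AB,
  ∂DFG = FG − DG + DF.
The 21×14 boundary matrix has rank 13 and Smith normal form diag(1,1,1,1,1,1,1,1,1,1,1,1,1).

Now H_k = ker ∂_k / im ∂_{k+1}, so:

  H_0: rank C_0 − rank ∂_1 = 7 − 6 = 1, and the invariant factors of ∂_1 are all 1, so H_0 = Z.
  H_1: rank ker ∂_1 − rank ∂_2 = (21 − 6) − 13 = 2, and the invariant factors of ∂_2 are all 1, so H_1 = Z^2.
  H_2: rank ker ∂_2 − rank ∂_3 = (14 − 13) − 0 = 1, and there is no ∂_3, so H_2 = Z.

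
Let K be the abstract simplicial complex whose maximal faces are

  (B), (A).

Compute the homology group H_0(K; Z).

Take the total order A < B on the vertex set. Then K (dimension 0) consists of the simplices:

  0-simplices (2): A, B

so the chain groups are C_0 ≅ Z^2.

From H_k ≅ ker(∂_k) / im(∂_{k+1}) we obtain:

  H_0: rank C_0 − rank ∂_1 = 2 − 0 = 2, and there is no ∂_1, so H_0 = Z^2.

H_0 = Z^2.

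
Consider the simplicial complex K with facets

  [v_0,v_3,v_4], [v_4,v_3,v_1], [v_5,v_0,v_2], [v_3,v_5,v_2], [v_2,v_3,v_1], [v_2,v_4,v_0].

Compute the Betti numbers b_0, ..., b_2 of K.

b_0 = 1, b_1 = 1, b_2 = 0.

We work with the vertex ordering v_0 < v_1 < v_2 < v_3 < v_4 < v_5. The simplices of K, each written with vertices in increasing order, are:

  0-simplices (6): [v_0], [v_1], [v_2], [v_3], [v_4], [v_5]
  1-simplices (12): [v_0,v_2], [v_0,v_3], [v_0,v_4], [v_0,v_5], [v_1,v_2], [v_1,v_3], [v_1,v_4], [v_2,v_3], [v_2,v_4], [v_2,v_5], [v_3,v_4], [v_3,v_5]
  2-simplices (6): [v_0,v_2,v_4], [v_0,v_2,v_5], [v_0,v_3,v_4], [v_1,v_2,v_3], [v_1,v_3,v_4], [v_2,v_3,v_5]

Hence C_0 ≅ Z^6, C_1 ≅ Z^12, C_2 ≅ Z^6.

The boundary map ∂_1: C_1 → C_0 maps an edge to its endpoints' difference, ∂[p,q] = q − p. For instance
  ∂[v_0,v_2] = [v_2] − [v_0].
The resulting 6×12 matrix has rank 5, and its Smith normal form has invariant factors (1,1,1,1,1).

Boundary ∂_2: C_2 → C_1 sends each 2-simplex [p,q,r] to [q,r] − [p,r] + [p,q]. For instance
  ∂[v_0,v_2,v_4] = [v_2,v_4] − [v_0,v_4] + [v_0,v_2],
  ∂[v_0,v_3,v_4] = [v_3,v_4] − [v_0,v_4] + [v_0,v_3].
The resulting 12×6 matrix has rank 6, and its Smith normal form has invariant factors (1,1,1,1,1,1).

From H_k ≅ ker(∂_k) / im(∂_{k+1}) we obtain:

  H_0: rank C_0 − rank ∂_1 = 6 − 5 = 1, and the invariant factors of ∂_1 are all 1, so H_0 ≅ Z.
  H_1: rank ker ∂_1 − rank ∂_2 = (12 − 5) − 6 = 1, and the invariant factors of ∂_2 are all 1, so H_1 ≅ Z.
  H_2: rank ker ∂_2 − rank ∂_3 = (6 − 6) − 0 = 0, and there is no ∂_3, so H_2 ≅ 0.

(K is a triangulation of the cylinder S^1 x I.)

Hence the Betti numbers are b_0 = 1, b_1 = 1, b_2 = 0.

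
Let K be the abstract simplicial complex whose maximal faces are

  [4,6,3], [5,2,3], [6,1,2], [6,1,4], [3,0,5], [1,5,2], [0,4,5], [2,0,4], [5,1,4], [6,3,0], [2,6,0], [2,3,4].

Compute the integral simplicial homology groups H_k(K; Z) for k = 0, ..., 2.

K has 7 vertices, 18 edges, 12 triangles.
rank ∂_0 = 0, rank ∂_1 = 6 ⇒ b_0 = 7 − 0 − 6 = 1; all invariant factors of ∂_1 are 1 so no torsion. So H_0 ≅ Z.
rank ∂_1 = 6, rank ∂_2 = 12 ⇒ b_1 = 18 − 6 − 12 = 0; ∂_2 has invariant factor(s) [2] giving torsion. So H_1 ≅ Z_2.
rank ∂_2 = 12, rank ∂_3 = 0 ⇒ b_2 = 12 − 12 − 0 = 0. So H_2 ≅ 0.

H_0 = Z,  H_1 = Z_2,  H_2 = 0.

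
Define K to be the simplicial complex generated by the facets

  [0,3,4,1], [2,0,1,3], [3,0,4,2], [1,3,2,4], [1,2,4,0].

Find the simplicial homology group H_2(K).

H_2 = 0.

Fix the vertex order 0 < 1 < 2 < 3 < 4 and write every simplex with vertices in increasing order. Then dim K = 3 and the simplices of K are:

  0-simplices (5): [0], [1], [2], [3], [4]
  1-simplices (10): [0,1], [0,2], [0,3], [0,4], [1,2], [1,3], [1,4], [2,3], [2,4], [3,4]
  2-simplices (10): [0,1,2], [0,1,3], [0,1,4], [0,2,3], [0,2,4], [0,3,4], [1,2,3], [1,2,4], [1,3,4], [2,3,4]
  3-simplices (5): [0,1,2,3], [0,1,2,4], [0,1,3,4], [0,2,3,4], [1,2,3,4]

Hence C_0 ≅ Z^5, C_1 ≅ Z^10, C_2 ≅ Z^10, C_3 ≅ Z^5.

Boundary ∂_1: C_1 → C_0 sends each edge [p,q] (with p < q) to q − p. For instance
  ∂[1,3] = [3] − [1].
This gives a 5×10 integer matrix of rank 4; reducing to Smith normal form yields diagonal entries (1,1,1,1).

Boundary ∂_2: C_2 → C_1 maps a triangle to the signed sum of its edges. For instance
  ∂[0,2,4] = [2,4] − [0,4] + [0,2],
  ∂[0,2,3] = [2,3] − [0,3] + [0,2].
The resulting 10×10 matrix has rank 6, and its Smith normal form has invariant factors (1,1,1,1,1,1).

The boundary map ∂_3: C_3 → C_2 sends each 3-simplex σ to the alternating sum Σ_i (−1)^i (σ with its i-th vertex removed). For instance
  ∂[0,1,2,4] = [1,2,4] − [0,2,4] + [0,1,4] − [0,1,2],
  ∂[0,1,2,3] = [1,2,3] − [0,2,3] + [0,1,3] − [0,1,2].
As a 10×5 matrix over Z this has rank 4, with invariant factors (1,1,1,1).

Computing H_k = (kernel of ∂_k) / (image of ∂_{k+1}):

  H_2: rank ker ∂_2 − rank ∂_3 = (10 − 6) − 4 = 0, and the invariant factors of ∂_3 are all 1, so H_2 ≅ 0.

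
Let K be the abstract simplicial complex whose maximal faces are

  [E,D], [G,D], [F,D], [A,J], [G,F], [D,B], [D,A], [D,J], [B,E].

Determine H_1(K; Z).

Take the total order A < B < D < E < F < G < J on the vertex set. Then K (dimension 1) consists of the simplices:

  0-simplices (7): A, B, D, E, F, G, J
  1-simplices (9): AD, AJ, BD, BE, DE, DF, DG, DJ, FG

Hence C_0 ≅ Z^7, C_1 ≅ Z^9.

The boundary map ∂_1: C_1 → C_0 maps an edge to its endpoints' difference, ∂[p,q] = q − p. For instance
  ∂BD = D − B.
As a 7×9 matrix over Z this has rank 6, with invariant factors (1,1,1,1,1,1).

Computing H_k = (kernel of ∂_k) / (image of ∂_{k+1}):

  H_1: rank ker ∂_1 − rank ∂_2 = (9 − 6) − 0 = 3, and there is no ∂_2, so H_1 ≅ Z^3.

H_1 = Z^3.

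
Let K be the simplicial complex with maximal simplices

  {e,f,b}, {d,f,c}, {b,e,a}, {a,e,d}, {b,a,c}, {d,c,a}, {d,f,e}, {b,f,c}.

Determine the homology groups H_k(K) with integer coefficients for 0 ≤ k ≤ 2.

Order the vertices as a < b < c < d < e < f. Listing each simplex with vertices in this order, K has dimension 2 with simplices:

  0-simplices (6): a, b, c, d, e, f
  1-simplices (12): ab, ac, ad, ae, bc, be, bf, cd, cf, de, df, ef
  2-simplices (8): abc, abe, acd, ade, bcf, bef, cdf, def

giving chain groups C_0 ≅ Z^6, C_1 ≅ Z^12, C_2 ≅ Z^8.

∂_1: C_1 → C_0 maps an edge to its endpoints' difference, ∂[p,q] = q − p.
This gives a 6×12 integer matrix of rank 5; reducing to Smith normal form yields diagonal entries (1,1,1,1,1).

Boundary ∂_2: C_2 → C_1 acts by ∂[p,q,r] = [q,r] − [p,r] + [p,q]. For instance
  ∂bef = ef − bf + be,
  ∂abe = be − ae + ab.
As a 12×8 matrix over Z this has rank 7, with invariant factors (1,1,1,1,1,1,1).

Computing H_k = (kernel of ∂_k) / (image of ∂_{k+1}):

  H_0: rank C_0 − rank ∂_1 = 6 − 5 = 1, and the invariant factors of ∂_1 are all 1, so H_0 ≅ Z.
  H_1: rank ker ∂_1 − rank ∂_2 = (12 − 5) − 7 = 0, and the invariant factors of ∂_2 are all 1, so H_1 ≅ 0.
  H_2: rank ker ∂_2 − rank ∂_3 = (8 − 7) − 0 = 1, and there is no ∂_3, so H_2 ≅ Z.

(K is a triangulation of the 2-sphere S^2.)

H_0 = Z,  H_1 = 0,  H_2 = Z.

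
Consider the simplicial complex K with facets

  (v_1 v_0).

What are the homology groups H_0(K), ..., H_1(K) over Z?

H_0 = Z,  H_1 = 0.

Take the total order v_0 < v_1 on the vertex set. Then K (dimension 1) consists of the simplices:

  0-simplices (2): [v_0], [v_1]
  1-simplices (1): [v_0,v_1]

Hence C_0 ≅ Z^2, C_1 ≅ Z^1.

The boundary map ∂_1: C_1 → C_0 sends each edge [p,q] (with p < q) to q − p.
This gives a 2×1 integer matrix of rank 1; reducing to Smith normal form yields diagonal entries (1).

Now H_k = ker ∂_k / im ∂_{k+1}, so:

  H_0: rank C_0 − rank ∂_1 = 2 − 1 = 1, and the invariant factors of ∂_1 are all 1, so H_0 ≅ Z.
  H_1: rank ker ∂_1 − rank ∂_2 = (1 − 1) − 0 = 0, and there is no ∂_2, so H_1 ≅ 0.

(K is a triangulation of the 1-simplex.)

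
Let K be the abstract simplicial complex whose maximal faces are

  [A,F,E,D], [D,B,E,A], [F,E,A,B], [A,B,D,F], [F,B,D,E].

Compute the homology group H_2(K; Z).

Order the vertices as A < B < D < E < F. Listing each simplex with vertices in this order, K has dimension 3 with simplices:

  0-simplices (5): A, B, D, E, F
  1-simplices (10): AB, AD, AE, AF, BD, BE, BF, DE, DF, EF
  2-simplices (10): ABD, ABE, ABF, ADE, ADF, AEF, BDE, BDF, BEF, DEF
  3-simplices (5): ABDE, ABDF, ABEF, ADEF, BDEF

so the chain groups are C_0 ≅ Z^5, C_1 ≅ Z^10, C_2 ≅ Z^10, C_3 ≅ Z^5.

The boundary map ∂_1: C_1 → C_0 is given by ∂[p,q] = [q] − [p].
This gives a 5×10 integer matrix of rank 4; reducing to Smith normal form yields diagonal entries (1,1,1,1).

∂_2: C_2 → C_1 acts by ∂[p,q,r] = [q,r] − [p,r] + [p,q]. For instance
  ∂ABE = BE − AE + AB,
  ∂BDE = DE − BE + BD.
The 10×10 boundary matrix has rank 6 and Smith normal form diag(1,1,1,1,1,1).

Boundary ∂_3: C_3 → C_2 sends each 3-simplex σ to the alternating sum Σ_i (−1)^i (σ with its i-th vertex removed). For instance
  ∂ADEF = DEF − AEF + ADF − ADE,
  ∂ABDF = BDF − ADF + ABF − ABD.
The 10×5 boundary matrix has rank 4 and Smith normal form diag(1,1,1,1).

Computing H_k = (kernel of ∂_k) / (image of ∂_{k+1}):

  H_2: rank ker ∂_2 − rank ∂_3 = (10 − 6) − 4 = 0, and the invariant factors of ∂_3 are all 1, so H_2 = 0.

H_2 ≅ 0.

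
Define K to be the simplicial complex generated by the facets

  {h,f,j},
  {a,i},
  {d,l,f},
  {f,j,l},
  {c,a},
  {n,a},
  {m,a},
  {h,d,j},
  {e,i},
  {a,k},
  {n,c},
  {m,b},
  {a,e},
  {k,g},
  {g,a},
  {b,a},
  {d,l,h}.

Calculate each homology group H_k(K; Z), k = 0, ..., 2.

H_0 = Z^2,  H_1 = Z^5,  H_2 = 0.

We work with the vertex ordering a < b < c < d < e < f < g < h < i < j < k < l < m < n. The simplices of K, each written with vertices in increasing order, are:

  0-simplices (14): a, b, c, d, e, f, g, h, i, j, k, l, m, n
  1-simplices (22): ab, ac, ae, ag, ai, ak, am, an, bm, cn, df, dh, dj, dl, ei, fh, fj, fl, gk, hj, hl, jl
  2-simplices (5): dfl, dhj, dhl, fhj, fjl

so the chain groups are C_0 ≅ Z^14, C_1 ≅ Z^22, C_2 ≅ Z^5.

Boundary ∂_1: C_1 → C_0 sends each edge [p,q] (with p < q) to q − p.
This gives a 14×22 integer matrix of rank 12; reducing to Smith normal form yields diagonal entries (1,1,1,1,1,1,1,1,1,1,1,1).

The boundary map ∂_2: C_2 → C_1 sends each 2-simplex [p,q,r] to [q,r] − [p,r] + [p,q]. For instance
  ∂fjl = jl − fl + fj,
  ∂dfl = fl − dl + df.
This gives a 22×5 integer matrix of rank 5; reducing to Smith normal form yields diagonal entries (1,1,1,1,1).

Now H_k = ker ∂_k / im ∂_{k+1}, so:

  H_0: rank C_0 − rank ∂_1 = 14 − 12 = 2, and the invariant factors of ∂_1 are all 1, so H_0 ≅ Z^2.
  H_1: rank ker ∂_1 − rank ∂_2 = (22 − 12) − 5 = 5, and the invariant factors of ∂_2 are all 1, so H_1 ≅ Z^5.
  H_2: rank ker ∂_2 − rank ∂_3 = (5 − 5) − 0 = 0, and there is no ∂_3, so H_2 ≅ 0.

As a check, the Euler characteristic is 14 − 22 + 5 = -3, which agrees with 2 − 5 + 0 = -3.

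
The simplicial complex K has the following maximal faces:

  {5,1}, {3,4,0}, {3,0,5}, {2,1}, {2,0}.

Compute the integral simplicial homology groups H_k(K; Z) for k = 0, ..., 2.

Take the total order 0 < 1 < 2 < 3 < 4 < 5 on the vertex set. Then K (dimension 2) consists of the simplices:

  0-simplices (6): [0], [1], [2], [3], [4], [5]
  1-simplices (8): [0,2], [0,3], [0,4], [0,5], [1,2], [1,5], [3,4], [3,5]
  2-simplices (2): [0,3,4], [0,3,5]

Hence C_0 ≅ Z^6, C_1 ≅ Z^8, C_2 ≅ Z^2.

The boundary map ∂_1: C_1 → C_0 maps an edge to its endpoints' difference, ∂[p,q] = q − p.
As a 6×8 matrix over Z this has rank 5, with invariant factors (1,1,1,1,1).

Boundary ∂_2: C_2 → C_1 acts by ∂[p,q,r] = [q,r] − [p,r] + [p,q]. For instance
  ∂[0,3,4] = [3,4] − [0,4] + [0,3],
  ∂[0,3,5] = [3,5] − [0,5] + [0,3].
The 8×2 boundary matrix has rank 2 and Smith normal form diag(1,1).

Computing H_k = (kernel of ∂_k) / (image of ∂_{k+1}):

  H_0: rank C_0 − rank ∂_1 = 6 − 5 = 1, and the invariant factors of ∂_1 are all 1, so H_0 = Z.
  H_1: rank ker ∂_1 − rank ∂_2 = (8 − 5) − 2 = 1, and the invariant factors of ∂_2 are all 1, so H_1 = Z.
  H_2: rank ker ∂_2 − rank ∂_3 = (2 − 2) − 0 = 0, and there is no ∂_3, so H_2 = 0.

H_0 = Z,  H_1 = Z,  H_2 = 0.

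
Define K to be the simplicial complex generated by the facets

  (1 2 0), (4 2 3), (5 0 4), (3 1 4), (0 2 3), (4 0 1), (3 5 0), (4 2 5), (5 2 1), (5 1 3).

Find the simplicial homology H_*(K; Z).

H_0 = Z,  H_1 = Z/2,  H_2 = 0.

Take the total order 0 < 1 < 2 < 3 < 4 < 5 on the vertex set. Then K (dimension 2) consists of the simplices:

  0-simplices (6): [0], [1], [2], [3], [4], [5]
  1-simplices (15): [0,1], [0,2], [0,3], [0,4], [0,5], [1,2], [1,3], [1,4], [1,5], [2,3], [2,4], [2,5], [3,4], [3,5], [4,5]
  2-simplices (10): [0,1,2], [0,1,4], [0,2,3], [0,3,5], [0,4,5], [1,2,5], [1,3,4], [1,3,5], [2,3,4], [2,4,5]

giving chain groups C_0 ≅ Z^6, C_1 ≅ Z^15, C_2 ≅ Z^10.

∂_1: C_1 → C_0 sends each edge [p,q] (with p < q) to q − p.
The 6×15 boundary matrix has rank 5 and Smith normal form diag(1,1,1,1,1).

∂_2: C_2 → C_1 maps a triangle to the signed sum of its edges. For instance
  ∂[0,1,4] = [1,4] − [0,4] + [0,1],
  ∂[0,1,2] = [1,2] − [0,2] + [0,1].
As a 15×10 matrix over Z this has rank 10, with invariant factors (1,1,1,1,1,1,1,1,1,2).

Reading off H_k = ker ∂_k / im ∂_{k+1}:

  H_0: rank C_0 − rank ∂_1 = 6 − 5 = 1, and the invariant factors of ∂_1 are all 1, so H_0 = Z.
  H_1: rank ker ∂_1 − rank ∂_2 = (15 − 5) − 10 = 0, and ∂_2 has invariant factor 2 > 1, so H_1 = Z/2.
  H_2: rank ker ∂_2 − rank ∂_3 = (10 − 10) − 0 = 0, and there is no ∂_3, so H_2 = 0.

(K is a triangulation of the real projective plane RP^2.)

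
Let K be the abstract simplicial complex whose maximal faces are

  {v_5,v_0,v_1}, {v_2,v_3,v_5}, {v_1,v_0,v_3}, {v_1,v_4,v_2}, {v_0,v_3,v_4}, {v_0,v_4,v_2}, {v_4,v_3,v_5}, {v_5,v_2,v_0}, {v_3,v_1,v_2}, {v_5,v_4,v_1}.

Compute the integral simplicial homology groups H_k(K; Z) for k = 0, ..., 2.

Order the vertices as v_0 < v_1 < v_2 < v_3 < v_4 < v_5. Listing each simplex with vertices in this order, K has dimension 2 with simplices:

  0-simplices (6): [v_0], [v_1], [v_2], [v_3], [v_4], [v_5]
  1-simplices (15): (15 of them)
  2-simplices (10): [v_0,v_1,v_3], [v_0,v_1,v_5], [v_0,v_2,v_4], [v_0,v_2,v_5], [v_0,v_3,v_4], [v_1,v_2,v_3], [v_1,v_2,v_4], [v_1,v_4,v_5], [v_2,v_3,v_5], [v_3,v_4,v_5]

so the chain groups are C_0 ≅ Z^6, C_1 ≅ Z^15, C_2 ≅ Z^10.

Boundary ∂_1: C_1 → C_0 sends each edge [p,q] (with p < q) to q − p. For instance
  ∂[v_0,v_2] = [v_2] − [v_0].
As a 6×15 matrix over Z this has rank 5, with invariant factors (1,1,1,1,1).

The boundary map ∂_2: C_2 → C_1 acts by ∂[p,q,r] = [q,r] − [p,r] + [p,q]. For instance
  ∂[v_2,v_3,v_5] = [v_3,v_5] − [v_2,v_5] + [v_2,v_3],
  ∂[v_0,v_2,v_5] = [v_2,v_5] − [v_0,v_5] + [v_0,v_2].
This gives a 15×10 integer matrix of rank 10; reducing to Smith normal form yields diagonal entries (1,1,1,1,1,1,1,1,1,2).

From H_k ≅ ker(∂_k) / im(∂_{k+1}) we obtain:

  H_0: rank C_0 − rank ∂_1 = 6 − 5 = 1, and the invariant factors of ∂_1 are all 1, so H_0 = Z.
  H_1: rank ker ∂_1 − rank ∂_2 = (15 − 5) − 10 = 0, and ∂_2 has invariant factor 2 > 1, so H_1 = Z/2Z.
  H_2: rank ker ∂_2 − rank ∂_3 = (10 − 10) − 0 = 0, and there is no ∂_3, so H_2 = 0.

H_0 ≅ Z,  H_1 ≅ Z/2Z,  H_2 = 0.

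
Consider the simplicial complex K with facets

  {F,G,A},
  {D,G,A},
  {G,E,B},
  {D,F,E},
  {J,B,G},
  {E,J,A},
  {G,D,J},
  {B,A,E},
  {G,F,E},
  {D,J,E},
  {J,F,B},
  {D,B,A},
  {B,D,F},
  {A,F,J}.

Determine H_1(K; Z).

Order the vertices as A < B < D < E < F < G < J. Listing each simplex with vertices in this order, K has dimension 2 with simplices:

  0-simplices (7): A, B, D, E, F, G, J
  1-simplices (21): AB, AD, AE, AF, AG, AJ, BD, BE, BF, BG, BJ, DE, DF, DG, DJ, EF, EG, EJ, FG, FJ, GJ
  2-simplices (14): ABD, ABE, ADG, AEJ, AFG, AFJ, BDF, BEG, BFJ, BGJ, DEF, DEJ, DGJ, EFG

giving chain groups C_0 ≅ Z^7, C_1 ≅ Z^21, C_2 ≅ Z^14.

Boundary ∂_1: C_1 → C_0 is given by ∂[p,q] = [q] − [p].
The resulting 7×21 matrix has rank 6, and its Smith normal form has invariant factors (1,1,1,1,1,1).

Boundary ∂_2: C_2 → C_1 sends each 2-simplex [p,q,r] to [q,r] − [p,r] + [p,q]. For instance
  ∂DEJ = EJ − DJ + DE,
  ∂AFG = FG − AG + AF.
As a 21×14 matrix over Z this has rank 13, with invariant factors (1,1,1,1,1,1,1,1,1,1,1,1,1).

Reading off H_k = ker ∂_k / im ∂_{k+1}:

  H_1: rank ker ∂_1 − rank ∂_2 = (21 − 6) − 13 = 2, and the invariant factors of ∂_2 are all 1, so H_1 = Z^2.

H_1 = Z^2.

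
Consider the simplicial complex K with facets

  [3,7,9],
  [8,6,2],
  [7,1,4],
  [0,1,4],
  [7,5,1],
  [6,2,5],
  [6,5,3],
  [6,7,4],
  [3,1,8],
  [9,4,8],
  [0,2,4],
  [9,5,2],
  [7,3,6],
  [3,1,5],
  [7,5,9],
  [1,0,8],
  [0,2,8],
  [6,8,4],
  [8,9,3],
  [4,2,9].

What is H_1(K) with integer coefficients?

H_1 = Z × Z/2.

K has 10 vertices, 30 edges, 20 triangles.
rank ∂_1 = 9, rank ∂_2 = 20 ⇒ b_1 = 30 − 9 − 20 = 1; ∂_2 has invariant factor(s) [2] giving torsion. So H_1 ≅ Z × Z/2.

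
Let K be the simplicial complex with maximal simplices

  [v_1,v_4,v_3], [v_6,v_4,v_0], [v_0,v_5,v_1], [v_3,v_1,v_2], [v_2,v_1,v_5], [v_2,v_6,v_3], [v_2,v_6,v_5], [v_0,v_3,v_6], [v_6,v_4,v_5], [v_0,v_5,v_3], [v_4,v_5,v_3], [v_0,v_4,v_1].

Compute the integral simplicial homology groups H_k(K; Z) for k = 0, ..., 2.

H_0 ≅ Z,  H_1 ≅ Z/2,  H_2 = 0.

Order the vertices as v_0 < v_1 < v_2 < v_3 < v_4 < v_5 < v_6. Listing each simplex with vertices in this order, K has dimension 2 with simplices:

  0-simplices (7): [v_0], [v_1], [v_2], [v_3], [v_4], [v_5], [v_6]
  1-simplices (18): (18 of them)
  2-simplices (12): (12 of them)

so the chain groups are C_0 ≅ Z^7, C_1 ≅ Z^18, C_2 ≅ Z^12.

The boundary map ∂_1: C_1 → C_0 maps an edge to its endpoints' difference, ∂[p,q] = q − p. For instance
  ∂[v_0,v_5] = [v_5] − [v_0].
The resulting 7×18 matrix has rank 6, and its Smith normal form has invariant factors (1,1,1,1,1,1).

Boundary ∂_2: C_2 → C_1 acts by ∂[p,q,r] = [q,r] − [p,r] + [p,q]. For instance
  ∂[v_2,v_5,v_6] = [v_5,v_6] − [v_2,v_6] + [v_2,v_5],
  ∂[v_1,v_3,v_4] = [v_3,v_4] − [v_1,v_4] + [v_1,v_3].
The resulting 18×12 matrix has rank 12, and its Smith normal form has invariant factors (1,1,1,1,1,1,1,1,1,1,1,2).

Reading off H_k = ker ∂_k / im ∂_{k+1}:

  H_0: rank C_0 − rank ∂_1 = 7 − 6 = 1, and the invariant factors of ∂_1 are all 1, so H_0 ≅ Z.
  H_1: rank ker ∂_1 − rank ∂_2 = (18 − 6) − 12 = 0, and ∂_2 has invariant factor 2 > 1, so H_1 ≅ Z/2.
  H_2: rank ker ∂_2 − rank ∂_3 = (12 − 12) − 0 = 0, and there is no ∂_3, so H_2 ≅ 0.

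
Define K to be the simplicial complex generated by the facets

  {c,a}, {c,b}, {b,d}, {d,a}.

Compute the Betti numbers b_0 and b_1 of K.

b_0 = 1, b_1 = 1.

We work with the vertex ordering a < b < c < d. The simplices of K, each written with vertices in increasing order, are:

  0-simplices (4): a, b, c, d
  1-simplices (4): ac, ad, bc, bd

so the chain groups are C_0 ≅ Z^4, C_1 ≅ Z^4.

Boundary ∂_1: C_1 → C_0 sends each edge [p,q] (with p < q) to q − p. For instance
  ∂ad = d − a.
The 4×4 boundary matrix has rank 3 and Smith normal form diag(1,1,1).

Reading off H_k = ker ∂_k / im ∂_{k+1}:

  H_0: rank C_0 − rank ∂_1 = 4 − 3 = 1, and the invariant factors of ∂_1 are all 1, so H_0 = Z.
  H_1: rank ker ∂_1 − rank ∂_2 = (4 − 3) − 0 = 1, and there is no ∂_2, so H_1 = Z.

Hence the Betti numbers are b_0 = 1, b_1 = 1.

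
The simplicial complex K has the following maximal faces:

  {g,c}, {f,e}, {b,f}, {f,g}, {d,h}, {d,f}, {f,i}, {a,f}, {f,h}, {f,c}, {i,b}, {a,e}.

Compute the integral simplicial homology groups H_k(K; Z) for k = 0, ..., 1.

We work with the vertex ordering a < b < c < d < e < f < g < h < i. The simplices of K, each written with vertices in increasing order, are:

  0-simplices (9): a, b, c, d, e, f, g, h, i
  1-simplices (12): ae, af, bf, bi, cf, cg, df, dh, ef, fg, fh, fi

Hence C_0 ≅ Z^9, C_1 ≅ Z^12.

∂_1: C_1 → C_0 maps an edge to its endpoints' difference, ∂[p,q] = q − p. For instance
  ∂ae = e − a.
This gives a 9×12 integer matrix of rank 8; reducing to Smith normal form yields diagonal entries (1,1,1,1,1,1,1,1).

Reading off H_k = ker ∂_k / im ∂_{k+1}:

  H_0: rank C_0 − rank ∂_1 = 9 − 8 = 1, and the invariant factors of ∂_1 are all 1, so H_0 ≅ Z.
  H_1: rank ker ∂_1 − rank ∂_2 = (12 − 8) − 0 = 4, and there is no ∂_2, so H_1 ≅ Z^4.

(K is a triangulation of a wedge of 4 circles.)

H_0 = Z,  H_1 = Z^4.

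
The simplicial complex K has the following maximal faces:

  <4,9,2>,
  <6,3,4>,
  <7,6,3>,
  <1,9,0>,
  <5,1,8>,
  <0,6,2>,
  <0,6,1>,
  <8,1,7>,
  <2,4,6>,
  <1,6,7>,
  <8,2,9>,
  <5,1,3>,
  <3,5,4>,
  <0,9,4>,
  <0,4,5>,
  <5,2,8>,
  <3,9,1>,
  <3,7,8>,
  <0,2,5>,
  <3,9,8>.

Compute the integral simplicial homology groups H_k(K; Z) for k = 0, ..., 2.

Take the total order 0 < 1 < 2 < 3 < 4 < 5 < 6 < 7 < 8 < 9 on the vertex set. Then K (dimension 2) consists of the simplices:

  0-simplices (10): [0], [1], [2], [3], [4], [5], [6], [7], [8], [9]
  1-simplices (30): (30 of them)
  2-simplices (20): (20 of them)

giving chain groups C_0 ≅ Z^10, C_1 ≅ Z^30, C_2 ≅ Z^20.

∂_1: C_1 → C_0 is given by ∂[p,q] = [q] − [p]. For instance
  ∂[3,9] = [9] − [3].
The resulting 10×30 matrix has rank 9, and its Smith normal form has invariant factors (1,1,1,1,1,1,1,1,1).

Boundary ∂_2: C_2 → C_1 acts by ∂[p,q,r] = [q,r] − [p,r] + [p,q]. For instance
  ∂[1,5,8] = [5,8] − [1,8] + [1,5],
  ∂[3,4,5] = [4,5] − [3,5] + [3,4].
The resulting 30×20 matrix has rank 20, and its Smith normal form has invariant factors (1,1,1,1,1,1,1,1,1,1,1,1,1,1,1,1,1,1,1,2).

Computing H_k = (kernel of ∂_k) / (image of ∂_{k+1}):

  H_0: rank C_0 − rank ∂_1 = 10 − 9 = 1, and the invariant factors of ∂_1 are all 1, so H_0 ≅ Z.
  H_1: rank ker ∂_1 − rank ∂_2 = (30 − 9) − 20 = 1, and ∂_2 has invariant factor 2 > 1, so H_1 ≅ Z ⊕ Z_2.
  H_2: rank ker ∂_2 − rank ∂_3 = (20 − 20) − 0 = 0, and there is no ∂_3, so H_2 ≅ 0.

As a check, the Euler characteristic is 10 − 30 + 20 = 0, which agrees with 1 − 1 + 0 = 0.

H_0 ≅ Z,  H_1 ≅ Z ⊕ Z_2,  H_2 = 0.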